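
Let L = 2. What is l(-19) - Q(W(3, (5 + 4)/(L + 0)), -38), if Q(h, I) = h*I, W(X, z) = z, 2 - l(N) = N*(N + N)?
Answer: -549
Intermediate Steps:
l(N) = 2 - 2*N² (l(N) = 2 - N*(N + N) = 2 - N*2*N = 2 - 2*N²)
Q(h, I) = I*h
l(-19) - Q(W(3, (5 + 4)/(L + 0)), -38) = (2 - 2*(-19)²) - (-38)*(5 + 4)/(2 + 0) = (2 - 2*361) - (-38)*9/2 = (2 - 722) - (-38)*9*(½) = -720 - (-38)*9/2 = -720 - 1*(-171) = -720 + 171 = -549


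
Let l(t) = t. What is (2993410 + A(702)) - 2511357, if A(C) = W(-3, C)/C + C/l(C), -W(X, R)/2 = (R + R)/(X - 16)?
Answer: 9159030/19 ≈ 4.8205e+5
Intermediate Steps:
W(X, R) = -4*R/(-16 + X) (W(X, R) = -2*(R + R)/(X - 16) = -2*2*R/(-16 + X) = -4*R/(-16 + X))
A(C) = 23/19 (A(C) = (-4*C/(-16 - 3))/C + C/C = (-4*C/(-19))/C + 1 = (-4*C*(-1/19))/C + 1 = (4*C/19)/C + 1 = 4/19 + 1 = 23/19)
(2993410 + A(702)) - 2511357 = (2993410 + 23/19) - 2511357 = 56874813/19 - 2511357 = 9159030/19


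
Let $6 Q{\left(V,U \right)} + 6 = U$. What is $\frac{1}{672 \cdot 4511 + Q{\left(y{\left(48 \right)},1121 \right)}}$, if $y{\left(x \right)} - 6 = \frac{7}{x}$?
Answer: $\frac{6}{18189467} \approx 3.2986 \cdot 10^{-7}$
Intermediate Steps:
$y{\left(x \right)} = 6 + \frac{7}{x}$
$Q{\left(V,U \right)} = -1 + \frac{U}{6}$
$\frac{1}{672 \cdot 4511 + Q{\left(y{\left(48 \right)},1121 \right)}} = \frac{1}{672 \cdot 4511 + \left(-1 + \frac{1}{6} \cdot 1121\right)} = \frac{1}{3031392 + \left(-1 + \frac{1121}{6}\right)} = \frac{1}{3031392 + \frac{1115}{6}} = \frac{1}{\frac{18189467}{6}} = \frac{6}{18189467}$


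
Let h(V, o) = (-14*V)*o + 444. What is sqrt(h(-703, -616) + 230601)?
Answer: I*sqrt(5831627) ≈ 2414.9*I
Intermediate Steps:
h(V, o) = 444 - 14*V*o (h(V, o) = -14*V*o + 444 = 444 - 14*V*o)
sqrt(h(-703, -616) + 230601) = sqrt((444 - 14*(-703)*(-616)) + 230601) = sqrt((444 - 6062672) + 230601) = sqrt(-6062228 + 230601) = sqrt(-5831627) = I*sqrt(5831627)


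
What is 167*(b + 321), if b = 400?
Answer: 120407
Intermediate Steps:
167*(b + 321) = 167*(400 + 321) = 167*721 = 120407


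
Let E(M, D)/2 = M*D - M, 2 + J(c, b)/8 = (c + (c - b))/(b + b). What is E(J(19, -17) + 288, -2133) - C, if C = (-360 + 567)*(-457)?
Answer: -17188089/17 ≈ -1.0111e+6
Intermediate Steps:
J(c, b) = -16 + 4*(-b + 2*c)/b (J(c, b) = -16 + 8*((c + (c - b))/(b + b)) = -16 + 8*((-b + 2*c)/((2*b))) = -16 + 8*((-b + 2*c)*(1/(2*b))) = -16 + 8*((-b + 2*c)/(2*b)) = -16 + 4*(-b + 2*c)/b)
E(M, D) = -2*M + 2*D*M (E(M, D) = 2*(M*D - M) = 2*(D*M - M) = 2*(-M + D*M) = -2*M + 2*D*M)
C = -94599 (C = 207*(-457) = -94599)
E(J(19, -17) + 288, -2133) - C = 2*((-20 + 8*19/(-17)) + 288)*(-1 - 2133) - 1*(-94599) = 2*((-20 + 8*19*(-1/17)) + 288)*(-2134) + 94599 = 2*((-20 - 152/17) + 288)*(-2134) + 94599 = 2*(-492/17 + 288)*(-2134) + 94599 = 2*(4404/17)*(-2134) + 94599 = -18796272/17 + 94599 = -17188089/17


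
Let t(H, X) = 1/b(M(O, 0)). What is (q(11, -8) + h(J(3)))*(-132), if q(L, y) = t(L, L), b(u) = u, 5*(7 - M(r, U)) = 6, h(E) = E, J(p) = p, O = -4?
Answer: -12144/29 ≈ -418.76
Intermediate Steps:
M(r, U) = 29/5 (M(r, U) = 7 - ⅕*6 = 7 - 6/5 = 29/5)
t(H, X) = 5/29 (t(H, X) = 1/(29/5) = 5/29)
q(L, y) = 5/29
(q(11, -8) + h(J(3)))*(-132) = (5/29 + 3)*(-132) = (92/29)*(-132) = -12144/29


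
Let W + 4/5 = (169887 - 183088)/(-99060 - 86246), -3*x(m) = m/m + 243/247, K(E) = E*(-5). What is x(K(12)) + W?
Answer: -954336979/686558730 ≈ -1.3900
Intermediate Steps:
K(E) = -5*E
x(m) = -490/741 (x(m) = -(m/m + 243/247)/3 = -(1 + 243*(1/247))/3 = -(1 + 243/247)/3 = -⅓*490/247 = -490/741)
W = -675219/926530 (W = -⅘ + (169887 - 183088)/(-99060 - 86246) = -⅘ - 13201/(-185306) = -⅘ - 13201*(-1/185306) = -⅘ + 13201/185306 = -675219/926530 ≈ -0.72876)
x(K(12)) + W = -490/741 - 675219/926530 = -954336979/686558730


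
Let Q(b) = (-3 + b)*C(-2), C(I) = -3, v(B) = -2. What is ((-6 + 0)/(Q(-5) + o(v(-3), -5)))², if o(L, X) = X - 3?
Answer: 9/64 ≈ 0.14063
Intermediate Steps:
o(L, X) = -3 + X
Q(b) = 9 - 3*b (Q(b) = (-3 + b)*(-3) = 9 - 3*b)
((-6 + 0)/(Q(-5) + o(v(-3), -5)))² = ((-6 + 0)/((9 - 3*(-5)) + (-3 - 5)))² = (-6/((9 + 15) - 8))² = (-6/(24 - 8))² = (-6/16)² = (-6*1/16)² = (-3/8)² = 9/64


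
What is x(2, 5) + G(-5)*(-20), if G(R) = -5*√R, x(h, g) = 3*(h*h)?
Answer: 12 + 100*I*√5 ≈ 12.0 + 223.61*I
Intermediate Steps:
x(h, g) = 3*h²
x(2, 5) + G(-5)*(-20) = 3*2² - 5*I*√5*(-20) = 3*4 - 5*I*√5*(-20) = 12 - 5*I*√5*(-20) = 12 + 100*I*√5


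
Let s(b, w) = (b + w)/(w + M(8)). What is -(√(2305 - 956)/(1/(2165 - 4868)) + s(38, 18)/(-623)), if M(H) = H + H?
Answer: 4/1513 + 2703*√1349 ≈ 99278.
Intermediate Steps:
M(H) = 2*H
s(b, w) = (b + w)/(16 + w) (s(b, w) = (b + w)/(w + 2*8) = (b + w)/(w + 16) = (b + w)/(16 + w))
-(√(2305 - 956)/(1/(2165 - 4868)) + s(38, 18)/(-623)) = -(√(2305 - 956)/(1/(2165 - 4868)) + ((38 + 18)/(16 + 18))/(-623)) = -(√1349/(1/(-2703)) + (56/34)*(-1/623)) = -(√1349/(-1/2703) + ((1/34)*56)*(-1/623)) = -(√1349*(-2703) + (28/17)*(-1/623)) = -(-2703*√1349 - 4/1513) = -(-4/1513 - 2703*√1349) = 4/1513 + 2703*√1349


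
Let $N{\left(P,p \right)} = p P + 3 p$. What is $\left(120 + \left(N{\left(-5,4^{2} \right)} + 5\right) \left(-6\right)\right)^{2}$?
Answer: $79524$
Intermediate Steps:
$N{\left(P,p \right)} = 3 p + P p$ ($N{\left(P,p \right)} = P p + 3 p = 3 p + P p$)
$\left(120 + \left(N{\left(-5,4^{2} \right)} + 5\right) \left(-6\right)\right)^{2} = \left(120 + \left(4^{2} \left(3 - 5\right) + 5\right) \left(-6\right)\right)^{2} = \left(120 + \left(16 \left(-2\right) + 5\right) \left(-6\right)\right)^{2} = \left(120 + \left(-32 + 5\right) \left(-6\right)\right)^{2} = \left(120 - -162\right)^{2} = \left(120 + 162\right)^{2} = 282^{2} = 79524$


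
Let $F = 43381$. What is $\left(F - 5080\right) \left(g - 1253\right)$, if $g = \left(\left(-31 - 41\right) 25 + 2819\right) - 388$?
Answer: $-23823222$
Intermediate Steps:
$g = 631$ ($g = \left(\left(-72\right) 25 + 2819\right) - 388 = \left(-1800 + 2819\right) - 388 = 1019 - 388 = 631$)
$\left(F - 5080\right) \left(g - 1253\right) = \left(43381 - 5080\right) \left(631 - 1253\right) = 38301 \left(-622\right) = -23823222$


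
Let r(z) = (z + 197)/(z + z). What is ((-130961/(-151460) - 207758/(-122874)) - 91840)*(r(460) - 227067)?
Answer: 59506851523419763243483/2853609392800 ≈ 2.0853e+10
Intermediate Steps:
r(z) = (197 + z)/(2*z) (r(z) = (197 + z)/((2*z)) = (197 + z)*(1/(2*z)) = (197 + z)/(2*z))
((-130961/(-151460) - 207758/(-122874)) - 91840)*(r(460) - 227067) = ((-130961/(-151460) - 207758/(-122874)) - 91840)*((½)*(197 + 460)/460 - 227067) = ((-130961*(-1/151460) - 207758*(-1/122874)) - 91840)*((½)*(1/460)*657 - 227067) = ((130961/151460 + 103879/61437) - 91840)*(657/920 - 227067) = (23779364297/9305248020 - 91840)*(-208900983/920) = -854570198792503/9305248020*(-208900983/920) = 59506851523419763243483/2853609392800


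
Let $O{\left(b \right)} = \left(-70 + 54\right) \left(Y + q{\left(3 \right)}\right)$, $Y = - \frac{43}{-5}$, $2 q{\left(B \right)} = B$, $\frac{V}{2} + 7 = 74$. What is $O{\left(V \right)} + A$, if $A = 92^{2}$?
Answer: $\frac{41512}{5} \approx 8302.4$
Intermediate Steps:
$V = 134$ ($V = -14 + 2 \cdot 74 = -14 + 148 = 134$)
$q{\left(B \right)} = \frac{B}{2}$
$Y = \frac{43}{5}$ ($Y = \left(-43\right) \left(- \frac{1}{5}\right) = \frac{43}{5} \approx 8.6$)
$A = 8464$
$O{\left(b \right)} = - \frac{808}{5}$ ($O{\left(b \right)} = \left(-70 + 54\right) \left(\frac{43}{5} + \frac{1}{2} \cdot 3\right) = - 16 \left(\frac{43}{5} + \frac{3}{2}\right) = \left(-16\right) \frac{101}{10} = - \frac{808}{5}$)
$O{\left(V \right)} + A = - \frac{808}{5} + 8464 = \frac{41512}{5}$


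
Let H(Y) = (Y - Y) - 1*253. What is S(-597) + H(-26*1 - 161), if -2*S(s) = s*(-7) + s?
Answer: -2044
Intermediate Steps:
H(Y) = -253 (H(Y) = 0 - 253 = -253)
S(s) = 3*s (S(s) = -(s*(-7) + s)/2 = -(-7*s + s)/2 = -(-3)*s = 3*s)
S(-597) + H(-26*1 - 161) = 3*(-597) - 253 = -1791 - 253 = -2044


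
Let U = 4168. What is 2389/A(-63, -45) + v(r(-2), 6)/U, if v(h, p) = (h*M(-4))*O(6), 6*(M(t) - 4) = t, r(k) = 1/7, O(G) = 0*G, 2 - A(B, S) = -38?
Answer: 2389/40 ≈ 59.725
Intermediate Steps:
A(B, S) = 40 (A(B, S) = 2 - 1*(-38) = 2 + 38 = 40)
O(G) = 0
r(k) = ⅐
M(t) = 4 + t/6
v(h, p) = 0 (v(h, p) = (h*(4 + (⅙)*(-4)))*0 = (h*(4 - ⅔))*0 = (h*(10/3))*0 = (10*h/3)*0 = 0)
2389/A(-63, -45) + v(r(-2), 6)/U = 2389/40 + 0/4168 = 2389*(1/40) + 0*(1/4168) = 2389/40 + 0 = 2389/40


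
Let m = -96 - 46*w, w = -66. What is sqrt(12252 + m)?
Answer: 6*sqrt(422) ≈ 123.26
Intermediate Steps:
m = 2940 (m = -96 - 46*(-66) = -96 + 3036 = 2940)
sqrt(12252 + m) = sqrt(12252 + 2940) = sqrt(15192) = 6*sqrt(422)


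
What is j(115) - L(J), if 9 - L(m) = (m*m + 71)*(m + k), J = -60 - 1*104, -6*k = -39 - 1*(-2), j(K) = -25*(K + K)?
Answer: -8524101/2 ≈ -4.2620e+6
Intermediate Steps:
j(K) = -50*K
k = 37/6 (k = -(-39 - 1*(-2))/6 = -(-39 + 2)/6 = -⅙*(-37) = 37/6 ≈ 6.1667)
J = -164 (J = -60 - 104 = -164)
L(m) = 9 - (71 + m²)*(37/6 + m) (L(m) = 9 - (m*m + 71)*(m + 37/6) = 9 - (m² + 71)*(37/6 + m) = 9 - (71 + m²)*(37/6 + m))
j(115) - L(J) = -50*115 - (-2573/6 - 1*(-164)³ - 71*(-164) - 37/6*(-164)²) = -5750 - (-2573/6 - 1*(-4410944) + 11644 - 37/6*26896) = -5750 - (-2573/6 + 4410944 + 11644 - 497576/3) = -5750 - 1*8512601/2 = -5750 - 8512601/2 = -8524101/2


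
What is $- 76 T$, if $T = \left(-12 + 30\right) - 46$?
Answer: $2128$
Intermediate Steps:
$T = -28$ ($T = 18 - 46 = -28$)
$- 76 T = \left(-76\right) \left(-28\right) = 2128$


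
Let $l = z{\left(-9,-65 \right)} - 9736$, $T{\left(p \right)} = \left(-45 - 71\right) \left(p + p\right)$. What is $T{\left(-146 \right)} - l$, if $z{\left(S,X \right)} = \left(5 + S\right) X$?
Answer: $43348$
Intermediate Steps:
$z{\left(S,X \right)} = X \left(5 + S\right)$
$T{\left(p \right)} = - 232 p$ ($T{\left(p \right)} = - 116 \cdot 2 p = - 232 p$)
$l = -9476$ ($l = - 65 \left(5 - 9\right) - 9736 = \left(-65\right) \left(-4\right) - 9736 = 260 - 9736 = -9476$)
$T{\left(-146 \right)} - l = \left(-232\right) \left(-146\right) - -9476 = 33872 + 9476 = 43348$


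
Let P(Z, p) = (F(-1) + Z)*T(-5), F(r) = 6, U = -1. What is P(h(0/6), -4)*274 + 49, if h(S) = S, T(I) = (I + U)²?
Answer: 59233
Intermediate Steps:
T(I) = (-1 + I)² (T(I) = (I - 1)² = (-1 + I)²)
P(Z, p) = 216 + 36*Z (P(Z, p) = (6 + Z)*(-1 - 5)² = (6 + Z)*(-6)² = (6 + Z)*36 = 216 + 36*Z)
P(h(0/6), -4)*274 + 49 = (216 + 36*(0/6))*274 + 49 = (216 + 36*(0*(⅙)))*274 + 49 = (216 + 36*0)*274 + 49 = (216 + 0)*274 + 49 = 216*274 + 49 = 59184 + 49 = 59233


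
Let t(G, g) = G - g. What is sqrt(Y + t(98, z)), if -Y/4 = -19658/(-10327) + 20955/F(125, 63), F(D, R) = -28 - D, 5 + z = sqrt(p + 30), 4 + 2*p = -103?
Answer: sqrt(713697641080332 - 554777324658*I*sqrt(94))/1053354 ≈ 25.362 - 0.095569*I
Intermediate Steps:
p = -107/2 (p = -2 + (1/2)*(-103) = -2 - 103/2 = -107/2 ≈ -53.500)
z = -5 + I*sqrt(94)/2 (z = -5 + sqrt(-107/2 + 30) = -5 + sqrt(-47/2) = -5 + I*sqrt(94)/2 ≈ -5.0 + 4.8477*I)
Y = 284526148/526677 (Y = -4*(-19658/(-10327) + 20955/(-28 - 1*125)) = -4*(-19658*(-1/10327) + 20955/(-28 - 125)) = -4*(19658/10327 + 20955/(-153)) = -4*(19658/10327 + 20955*(-1/153)) = -4*(19658/10327 - 6985/51) = -4*(-71131537/526677) = 284526148/526677 ≈ 540.23)
sqrt(Y + t(98, z)) = sqrt(284526148/526677 + (98 - (-5 + I*sqrt(94)/2))) = sqrt(284526148/526677 + (98 + (5 - I*sqrt(94)/2))) = sqrt(284526148/526677 + (103 - I*sqrt(94)/2)) = sqrt(338773879/526677 - I*sqrt(94)/2)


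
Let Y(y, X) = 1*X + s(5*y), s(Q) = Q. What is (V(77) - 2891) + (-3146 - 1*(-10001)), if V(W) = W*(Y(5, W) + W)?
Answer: 17747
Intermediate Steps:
Y(y, X) = X + 5*y (Y(y, X) = 1*X + 5*y = X + 5*y)
V(W) = W*(25 + 2*W) (V(W) = W*((W + 5*5) + W) = W*((W + 25) + W) = W*((25 + W) + W) = W*(25 + 2*W))
(V(77) - 2891) + (-3146 - 1*(-10001)) = (77*(25 + 2*77) - 2891) + (-3146 - 1*(-10001)) = (77*(25 + 154) - 2891) + (-3146 + 10001) = (77*179 - 2891) + 6855 = (13783 - 2891) + 6855 = 10892 + 6855 = 17747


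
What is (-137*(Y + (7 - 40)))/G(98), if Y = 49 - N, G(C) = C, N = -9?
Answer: -3425/98 ≈ -34.949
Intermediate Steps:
Y = 58 (Y = 49 - 1*(-9) = 49 + 9 = 58)
(-137*(Y + (7 - 40)))/G(98) = -137*(58 + (7 - 40))/98 = -137*(58 - 33)*(1/98) = -137*25*(1/98) = -3425*1/98 = -3425/98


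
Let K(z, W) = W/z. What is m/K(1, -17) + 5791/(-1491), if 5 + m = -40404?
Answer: 3538316/1491 ≈ 2373.1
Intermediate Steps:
m = -40409 (m = -5 - 40404 = -40409)
m/K(1, -17) + 5791/(-1491) = -40409/((-17/1)) + 5791/(-1491) = -40409/((-17*1)) + 5791*(-1/1491) = -40409/(-17) - 5791/1491 = -40409*(-1/17) - 5791/1491 = 2377 - 5791/1491 = 3538316/1491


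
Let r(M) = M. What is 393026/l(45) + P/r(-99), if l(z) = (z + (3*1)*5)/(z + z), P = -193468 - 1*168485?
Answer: 6525146/11 ≈ 5.9320e+5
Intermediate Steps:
P = -361953 (P = -193468 - 168485 = -361953)
l(z) = (15 + z)/(2*z) (l(z) = (z + 3*5)/((2*z)) = (z + 15)*(1/(2*z)) = (15 + z)*(1/(2*z)) = (15 + z)/(2*z))
393026/l(45) + P/r(-99) = 393026/(((½)*(15 + 45)/45)) - 361953/(-99) = 393026/(((½)*(1/45)*60)) - 361953*(-1/99) = 393026/(⅔) + 40217/11 = 393026*(3/2) + 40217/11 = 589539 + 40217/11 = 6525146/11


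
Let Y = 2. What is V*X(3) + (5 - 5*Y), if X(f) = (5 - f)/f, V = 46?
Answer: 77/3 ≈ 25.667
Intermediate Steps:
X(f) = (5 - f)/f
V*X(3) + (5 - 5*Y) = 46*((5 - 1*3)/3) + (5 - 5*2) = 46*((5 - 3)/3) + (5 - 10) = 46*((⅓)*2) - 5 = 46*(⅔) - 5 = 92/3 - 5 = 77/3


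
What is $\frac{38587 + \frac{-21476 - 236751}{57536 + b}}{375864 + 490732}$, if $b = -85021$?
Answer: $\frac{530410961}{11909195530} \approx 0.044538$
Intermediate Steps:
$\frac{38587 + \frac{-21476 - 236751}{57536 + b}}{375864 + 490732} = \frac{38587 + \frac{-21476 - 236751}{57536 - 85021}}{375864 + 490732} = \frac{38587 - \frac{258227}{-27485}}{866596} = \left(38587 - - \frac{258227}{27485}\right) \frac{1}{866596} = \left(38587 + \frac{258227}{27485}\right) \frac{1}{866596} = \frac{1060821922}{27485} \cdot \frac{1}{866596} = \frac{530410961}{11909195530}$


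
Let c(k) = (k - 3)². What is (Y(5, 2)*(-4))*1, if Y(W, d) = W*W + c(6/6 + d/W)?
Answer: -2756/25 ≈ -110.24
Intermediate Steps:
c(k) = (-3 + k)²
Y(W, d) = W² + (-2 + d/W)² (Y(W, d) = W*W + (-3 + (6/6 + d/W))² = W² + (-3 + (6*(⅙) + d/W))² = W² + (-3 + (1 + d/W))² = W² + (-2 + d/W)²)
(Y(5, 2)*(-4))*1 = (((5⁴ + (-1*2 + 2*5)²)/5²)*(-4))*1 = (((625 + (-2 + 10)²)/25)*(-4))*1 = (((625 + 8²)/25)*(-4))*1 = (((625 + 64)/25)*(-4))*1 = (((1/25)*689)*(-4))*1 = ((689/25)*(-4))*1 = -2756/25*1 = -2756/25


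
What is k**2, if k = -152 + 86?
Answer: 4356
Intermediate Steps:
k = -66
k**2 = (-66)**2 = 4356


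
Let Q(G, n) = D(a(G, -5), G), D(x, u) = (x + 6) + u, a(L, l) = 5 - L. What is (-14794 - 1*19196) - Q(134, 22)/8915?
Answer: -303020861/8915 ≈ -33990.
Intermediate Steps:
D(x, u) = 6 + u + x (D(x, u) = (6 + x) + u = 6 + u + x)
Q(G, n) = 11 (Q(G, n) = 6 + G + (5 - G) = 11)
(-14794 - 1*19196) - Q(134, 22)/8915 = (-14794 - 1*19196) - 11/8915 = (-14794 - 19196) - 11/8915 = -33990 - 1*11/8915 = -33990 - 11/8915 = -303020861/8915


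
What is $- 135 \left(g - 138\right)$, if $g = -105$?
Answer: $32805$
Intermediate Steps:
$- 135 \left(g - 138\right) = - 135 \left(-105 - 138\right) = \left(-135\right) \left(-243\right) = 32805$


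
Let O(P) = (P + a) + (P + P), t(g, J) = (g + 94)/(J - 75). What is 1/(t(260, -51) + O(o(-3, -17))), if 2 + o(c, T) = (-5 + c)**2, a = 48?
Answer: 21/4855 ≈ 0.0043254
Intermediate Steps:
o(c, T) = -2 + (-5 + c)**2
t(g, J) = (94 + g)/(-75 + J)
O(P) = 48 + 3*P (O(P) = (P + 48) + (P + P) = (48 + P) + 2*P = 48 + 3*P)
1/(t(260, -51) + O(o(-3, -17))) = 1/((94 + 260)/(-75 - 51) + (48 + 3*(-2 + (-5 - 3)**2))) = 1/(354/(-126) + (48 + 3*(-2 + (-8)**2))) = 1/(-1/126*354 + (48 + 3*(-2 + 64))) = 1/(-59/21 + (48 + 3*62)) = 1/(-59/21 + (48 + 186)) = 1/(-59/21 + 234) = 1/(4855/21) = 21/4855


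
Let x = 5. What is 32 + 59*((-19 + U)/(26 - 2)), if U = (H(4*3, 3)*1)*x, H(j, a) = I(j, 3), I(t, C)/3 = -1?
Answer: -619/12 ≈ -51.583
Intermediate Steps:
I(t, C) = -3 (I(t, C) = 3*(-1) = -3)
H(j, a) = -3
U = -15 (U = -3*1*5 = -3*5 = -15)
32 + 59*((-19 + U)/(26 - 2)) = 32 + 59*((-19 - 15)/(26 - 2)) = 32 + 59*(-34/24) = 32 + 59*(-34*1/24) = 32 + 59*(-17/12) = 32 - 1003/12 = -619/12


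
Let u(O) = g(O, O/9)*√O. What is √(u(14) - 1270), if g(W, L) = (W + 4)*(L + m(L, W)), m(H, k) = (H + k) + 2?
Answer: √(-1270 + 344*√14) ≈ 4.1389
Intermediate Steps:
m(H, k) = 2 + H + k
g(W, L) = (4 + W)*(2 + W + 2*L) (g(W, L) = (W + 4)*(L + (2 + L + W)) = (4 + W)*(2 + W + 2*L))
u(O) = √O*(8 + 11*O²/9 + 62*O/9) (u(O) = (8 + O² + 6*O + 8*(O/9) + 2*(O/9)*O)*√O = (8 + O² + 6*O + 8*O/9 + 2*O²/9)*√O = (8 + 11*O²/9 + 62*O/9)*√O = √O*(8 + 11*O²/9 + 62*O/9))
√(u(14) - 1270) = √(√14*(72 + 11*14² + 62*14)/9 - 1270) = √(√14*(72 + 11*196 + 868)/9 - 1270) = √(√14*(72 + 2156 + 868)/9 - 1270) = √((⅑)*√14*3096 - 1270) = √(344*√14 - 1270) = √(-1270 + 344*√14)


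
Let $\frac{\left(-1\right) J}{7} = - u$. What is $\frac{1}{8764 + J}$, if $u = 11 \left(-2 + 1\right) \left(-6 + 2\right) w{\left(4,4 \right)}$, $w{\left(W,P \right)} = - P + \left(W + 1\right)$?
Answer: $\frac{1}{9072} \approx 0.00011023$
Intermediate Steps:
$w{\left(W,P \right)} = 1 + W - P$ ($w{\left(W,P \right)} = - P + \left(1 + W\right) = 1 + W - P$)
$u = 44$ ($u = 11 \left(-2 + 1\right) \left(-6 + 2\right) \left(1 + 4 - 4\right) = 11 \left(\left(-1\right) \left(-4\right)\right) \left(1 + 4 - 4\right) = 11 \cdot 4 \cdot 1 = 44 \cdot 1 = 44$)
$J = 308$ ($J = - 7 \left(\left(-1\right) 44\right) = \left(-7\right) \left(-44\right) = 308$)
$\frac{1}{8764 + J} = \frac{1}{8764 + 308} = \frac{1}{9072}$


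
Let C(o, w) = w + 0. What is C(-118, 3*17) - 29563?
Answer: -29512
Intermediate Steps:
C(o, w) = w
C(-118, 3*17) - 29563 = 3*17 - 29563 = 51 - 29563 = -29512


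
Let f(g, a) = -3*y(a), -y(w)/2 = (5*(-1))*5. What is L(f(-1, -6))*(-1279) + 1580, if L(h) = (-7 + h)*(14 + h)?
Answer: -27307628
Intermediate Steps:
y(w) = 50 (y(w) = -2*5*(-1)*5 = -(-10)*5 = -2*(-25) = 50)
f(g, a) = -150 (f(g, a) = -3*50 = -150)
L(f(-1, -6))*(-1279) + 1580 = (-98 + (-150)² + 7*(-150))*(-1279) + 1580 = (-98 + 22500 - 1050)*(-1279) + 1580 = 21352*(-1279) + 1580 = -27309208 + 1580 = -27307628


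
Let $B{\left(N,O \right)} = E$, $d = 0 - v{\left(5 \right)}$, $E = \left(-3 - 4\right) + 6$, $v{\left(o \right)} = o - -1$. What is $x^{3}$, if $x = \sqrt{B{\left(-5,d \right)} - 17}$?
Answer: $- 54 i \sqrt{2} \approx - 76.368 i$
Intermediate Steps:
$v{\left(o \right)} = 1 + o$ ($v{\left(o \right)} = o + 1 = 1 + o$)
$E = -1$ ($E = -7 + 6 = -1$)
$d = -6$ ($d = 0 - \left(1 + 5\right) = 0 - 6 = -6$)
$B{\left(N,O \right)} = -1$
$x = 3 i \sqrt{2}$ ($x = \sqrt{-1 - 17} = \sqrt{-18} = 3 i \sqrt{2} \approx 4.2426 i$)
$x^{3} = \left(3 i \sqrt{2}\right)^{3} = - 54 i \sqrt{2}$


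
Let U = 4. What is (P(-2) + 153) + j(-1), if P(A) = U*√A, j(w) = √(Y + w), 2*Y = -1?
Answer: 153 + I*√6/2 + 4*I*√2 ≈ 153.0 + 6.8816*I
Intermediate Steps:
Y = -½ (Y = (½)*(-1) = -½ ≈ -0.50000)
j(w) = √(-½ + w)
P(A) = 4*√A
(P(-2) + 153) + j(-1) = (4*√(-2) + 153) + √(-2 + 4*(-1))/2 = (4*(I*√2) + 153) + √(-2 - 4)/2 = (4*I*√2 + 153) + √(-6)/2 = (153 + 4*I*√2) + (I*√6)/2 = (153 + 4*I*√2) + I*√6/2 = 153 + I*√6/2 + 4*I*√2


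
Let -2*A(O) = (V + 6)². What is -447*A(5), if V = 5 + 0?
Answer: 54087/2 ≈ 27044.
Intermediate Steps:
V = 5
A(O) = -121/2 (A(O) = -(5 + 6)²/2 = -½*11² = -½*121 = -121/2)
-447*A(5) = -447*(-121/2) = 54087/2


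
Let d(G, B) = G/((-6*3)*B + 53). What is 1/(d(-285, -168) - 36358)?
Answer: -3077/111873851 ≈ -2.7504e-5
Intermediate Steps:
d(G, B) = G/(53 - 18*B) (d(G, B) = G/(-18*B + 53) = G/(53 - 18*B))
1/(d(-285, -168) - 36358) = 1/(-1*(-285)/(-53 + 18*(-168)) - 36358) = 1/(-1*(-285)/(-53 - 3024) - 36358) = 1/(-1*(-285)/(-3077) - 36358) = 1/(-1*(-285)*(-1/3077) - 36358) = 1/(-285/3077 - 36358) = 1/(-111873851/3077) = -3077/111873851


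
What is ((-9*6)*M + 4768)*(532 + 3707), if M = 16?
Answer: 16549056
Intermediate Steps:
((-9*6)*M + 4768)*(532 + 3707) = (-9*6*16 + 4768)*(532 + 3707) = (-54*16 + 4768)*4239 = (-864 + 4768)*4239 = 3904*4239 = 16549056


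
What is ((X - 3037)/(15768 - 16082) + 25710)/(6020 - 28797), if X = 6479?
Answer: -4034749/3575989 ≈ -1.1283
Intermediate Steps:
((X - 3037)/(15768 - 16082) + 25710)/(6020 - 28797) = ((6479 - 3037)/(15768 - 16082) + 25710)/(6020 - 28797) = (3442/(-314) + 25710)/(-22777) = (3442*(-1/314) + 25710)*(-1/22777) = (-1721/157 + 25710)*(-1/22777) = (4034749/157)*(-1/22777) = -4034749/3575989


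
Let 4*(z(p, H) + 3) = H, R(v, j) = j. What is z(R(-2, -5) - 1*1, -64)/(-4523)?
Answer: 19/4523 ≈ 0.0042007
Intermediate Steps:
z(p, H) = -3 + H/4
z(R(-2, -5) - 1*1, -64)/(-4523) = (-3 + (1/4)*(-64))/(-4523) = (-3 - 16)*(-1/4523) = -19*(-1/4523) = 19/4523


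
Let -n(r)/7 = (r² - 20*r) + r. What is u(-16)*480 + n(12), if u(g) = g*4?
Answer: -30132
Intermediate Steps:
u(g) = 4*g
n(r) = -7*r² + 133*r (n(r) = -7*((r² - 20*r) + r) = -7*(r² - 19*r) = -7*r² + 133*r)
u(-16)*480 + n(12) = (4*(-16))*480 + 7*12*(19 - 1*12) = -64*480 + 7*12*(19 - 12) = -30720 + 7*12*7 = -30720 + 588 = -30132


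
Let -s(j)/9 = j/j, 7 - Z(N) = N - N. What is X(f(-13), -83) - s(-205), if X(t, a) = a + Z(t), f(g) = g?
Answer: -67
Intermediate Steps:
Z(N) = 7 (Z(N) = 7 - (N - N) = 7 - 1*0 = 7 + 0 = 7)
s(j) = -9 (s(j) = -9*j/j = -9*1 = -9)
X(t, a) = 7 + a (X(t, a) = a + 7 = 7 + a)
X(f(-13), -83) - s(-205) = (7 - 83) - 1*(-9) = -76 + 9 = -67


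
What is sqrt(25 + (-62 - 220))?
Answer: I*sqrt(257) ≈ 16.031*I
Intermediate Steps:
sqrt(25 + (-62 - 220)) = sqrt(25 - 282) = sqrt(-257) = I*sqrt(257)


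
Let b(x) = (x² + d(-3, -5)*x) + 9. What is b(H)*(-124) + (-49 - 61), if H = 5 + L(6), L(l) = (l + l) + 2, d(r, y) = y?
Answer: -34210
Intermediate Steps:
L(l) = 2 + 2*l (L(l) = 2*l + 2 = 2 + 2*l)
H = 19 (H = 5 + (2 + 2*6) = 5 + (2 + 12) = 5 + 14 = 19)
b(x) = 9 + x² - 5*x (b(x) = (x² - 5*x) + 9 = 9 + x² - 5*x)
b(H)*(-124) + (-49 - 61) = (9 + 19² - 5*19)*(-124) + (-49 - 61) = (9 + 361 - 95)*(-124) - 110 = 275*(-124) - 110 = -34100 - 110 = -34210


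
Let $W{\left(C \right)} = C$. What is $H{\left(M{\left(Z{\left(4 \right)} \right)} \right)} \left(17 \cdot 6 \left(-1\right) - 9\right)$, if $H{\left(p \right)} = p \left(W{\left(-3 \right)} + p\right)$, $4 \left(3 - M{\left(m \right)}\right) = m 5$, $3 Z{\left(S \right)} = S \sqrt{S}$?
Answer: $- \frac{370}{3} \approx -123.33$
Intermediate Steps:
$Z{\left(S \right)} = \frac{S^{\frac{3}{2}}}{3}$ ($Z{\left(S \right)} = \frac{S \sqrt{S}}{3} = \frac{S^{\frac{3}{2}}}{3}$)
$M{\left(m \right)} = 3 - \frac{5 m}{4}$ ($M{\left(m \right)} = 3 - \frac{m 5}{4} = 3 - \frac{5 m}{4}$)
$H{\left(p \right)} = p \left(-3 + p\right)$
$H{\left(M{\left(Z{\left(4 \right)} \right)} \right)} \left(17 \cdot 6 \left(-1\right) - 9\right) = \left(3 - \frac{5 \frac{4^{\frac{3}{2}}}{3}}{4}\right) \left(-3 + \left(3 - \frac{5 \frac{4^{\frac{3}{2}}}{3}}{4}\right)\right) \left(17 \cdot 6 \left(-1\right) - 9\right) = \left(3 - \frac{5 \cdot \frac{1}{3} \cdot 8}{4}\right) \left(-3 + \left(3 - \frac{5 \cdot \frac{1}{3} \cdot 8}{4}\right)\right) \left(17 \left(-6\right) - 9\right) = \left(3 - \frac{10}{3}\right) \left(-3 + \left(3 - \frac{10}{3}\right)\right) \left(-102 - 9\right) = \left(3 - \frac{10}{3}\right) \left(-3 + \left(3 - \frac{10}{3}\right)\right) \left(-111\right) = - \frac{-3 - \frac{1}{3}}{3} \left(-111\right) = \left(- \frac{1}{3}\right) \left(- \frac{10}{3}\right) \left(-111\right) = \frac{10}{9} \left(-111\right) = - \frac{370}{3}$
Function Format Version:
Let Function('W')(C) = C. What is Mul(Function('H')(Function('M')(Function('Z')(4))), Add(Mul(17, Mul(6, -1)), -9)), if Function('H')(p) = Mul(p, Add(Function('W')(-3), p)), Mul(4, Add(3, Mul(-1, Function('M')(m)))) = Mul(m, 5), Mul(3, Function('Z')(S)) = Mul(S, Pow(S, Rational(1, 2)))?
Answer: Rational(-370, 3) ≈ -123.33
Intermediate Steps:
Function('Z')(S) = Mul(Rational(1, 3), Pow(S, Rational(3, 2))) (Function('Z')(S) = Mul(Rational(1, 3), Mul(S, Pow(S, Rational(1, 2)))) = Mul(Rational(1, 3), Pow(S, Rational(3, 2))))
Function('M')(m) = Add(3, Mul(Rational(-5, 4), m)) (Function('M')(m) = Add(3, Mul(Rational(-1, 4), Mul(m, 5))) = Add(3, Mul(Rational(-1, 4), Mul(5, m))) = Add(3, Mul(Rational(-5, 4), m)))
Function('H')(p) = Mul(p, Add(-3, p))
Mul(Function('H')(Function('M')(Function('Z')(4))), Add(Mul(17, Mul(6, -1)), -9)) = Mul(Mul(Add(3, Mul(Rational(-5, 4), Mul(Rational(1, 3), Pow(4, Rational(3, 2))))), Add(-3, Add(3, Mul(Rational(-5, 4), Mul(Rational(1, 3), Pow(4, Rational(3, 2))))))), Add(Mul(17, Mul(6, -1)), -9)) = Mul(Mul(Add(3, Mul(Rational(-5, 4), Mul(Rational(1, 3), 8))), Add(-3, Add(3, Mul(Rational(-5, 4), Mul(Rational(1, 3), 8))))), Add(Mul(17, -6), -9)) = Mul(Mul(Add(3, Mul(Rational(-5, 4), Rational(8, 3))), Add(-3, Add(3, Mul(Rational(-5, 4), Rational(8, 3))))), Add(-102, -9)) = Mul(Mul(Add(3, Rational(-10, 3)), Add(-3, Add(3, Rational(-10, 3)))), -111) = Mul(Mul(Rational(-1, 3), Add(-3, Rational(-1, 3))), -111) = Mul(Mul(Rational(-1, 3), Rational(-10, 3)), -111) = Mul(Rational(10, 9), -111) = Rational(-370, 3)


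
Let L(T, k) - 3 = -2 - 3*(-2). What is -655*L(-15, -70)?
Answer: -4585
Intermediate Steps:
L(T, k) = 7 (L(T, k) = 3 + (-2 - 3*(-2)) = 3 + (-2 + 6) = 3 + 4 = 7)
-655*L(-15, -70) = -655*7 = -4585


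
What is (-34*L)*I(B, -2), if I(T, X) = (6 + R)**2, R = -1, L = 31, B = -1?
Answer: -26350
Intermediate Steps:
I(T, X) = 25 (I(T, X) = (6 - 1)**2 = 5**2 = 25)
(-34*L)*I(B, -2) = -34*31*25 = -1054*25 = -26350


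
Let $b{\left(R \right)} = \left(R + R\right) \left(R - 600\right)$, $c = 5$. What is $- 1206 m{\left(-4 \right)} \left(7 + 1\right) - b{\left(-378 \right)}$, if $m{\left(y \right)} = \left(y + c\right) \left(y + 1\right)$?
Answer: $-710424$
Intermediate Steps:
$m{\left(y \right)} = \left(1 + y\right) \left(5 + y\right)$ ($m{\left(y \right)} = \left(y + 5\right) \left(y + 1\right) = \left(5 + y\right) \left(1 + y\right) = \left(1 + y\right) \left(5 + y\right)$)
$b{\left(R \right)} = 2 R \left(-600 + R\right)$
$- 1206 m{\left(-4 \right)} \left(7 + 1\right) - b{\left(-378 \right)} = - 1206 \left(5 + \left(-4\right)^{2} + 6 \left(-4\right)\right) \left(7 + 1\right) - 2 \left(-378\right) \left(-600 - 378\right) = - 1206 \left(5 + 16 - 24\right) 8 - 2 \left(-378\right) \left(-978\right) = - 1206 \left(\left(-3\right) 8\right) - 739368 = \left(-1206\right) \left(-24\right) - 739368 = 28944 - 739368 = -710424$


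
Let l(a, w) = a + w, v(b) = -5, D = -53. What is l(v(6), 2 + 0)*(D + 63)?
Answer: -30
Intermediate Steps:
l(v(6), 2 + 0)*(D + 63) = (-5 + (2 + 0))*(-53 + 63) = (-5 + 2)*10 = -3*10 = -30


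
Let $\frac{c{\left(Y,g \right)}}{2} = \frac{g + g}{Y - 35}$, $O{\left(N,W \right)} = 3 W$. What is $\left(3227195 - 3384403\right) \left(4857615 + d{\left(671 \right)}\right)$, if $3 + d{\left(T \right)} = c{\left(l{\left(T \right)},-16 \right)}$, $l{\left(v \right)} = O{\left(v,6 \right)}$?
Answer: $- \frac{12982153005344}{17} \approx -7.6366 \cdot 10^{11}$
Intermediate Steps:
$l{\left(v \right)} = 18$ ($l{\left(v \right)} = 3 \cdot 6 = 18$)
$c{\left(Y,g \right)} = \frac{4 g}{-35 + Y}$ ($c{\left(Y,g \right)} = 2 \frac{g + g}{Y - 35} = 2 \frac{2 g}{-35 + Y} = \frac{4 g}{-35 + Y}$)
$d{\left(T \right)} = \frac{13}{17}$ ($d{\left(T \right)} = -3 + 4 \left(-16\right) \frac{1}{-35 + 18} = -3 + 4 \left(-16\right) \frac{1}{-17} = -3 + 4 \left(-16\right) \left(- \frac{1}{17}\right) = -3 + \frac{64}{17} = \frac{13}{17}$)
$\left(3227195 - 3384403\right) \left(4857615 + d{\left(671 \right)}\right) = \left(3227195 - 3384403\right) \left(4857615 + \frac{13}{17}\right) = \left(3227195 - 3384403\right) \frac{82579468}{17} = \left(-157208\right) \frac{82579468}{17} = - \frac{12982153005344}{17}$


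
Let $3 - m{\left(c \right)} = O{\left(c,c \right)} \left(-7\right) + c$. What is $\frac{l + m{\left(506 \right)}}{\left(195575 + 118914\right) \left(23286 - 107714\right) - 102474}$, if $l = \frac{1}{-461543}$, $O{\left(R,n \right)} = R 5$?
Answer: $- \frac{3970885200}{6127394044269469} \approx -6.4805 \cdot 10^{-7}$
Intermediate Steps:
$O{\left(R,n \right)} = 5 R$
$m{\left(c \right)} = 3 + 34 c$ ($m{\left(c \right)} = 3 - \left(5 c \left(-7\right) + c\right) = 3 - \left(- 35 c + c\right) = 3 - - 34 c = 3 + 34 c$)
$l = - \frac{1}{461543} \approx -2.1666 \cdot 10^{-6}$
$\frac{l + m{\left(506 \right)}}{\left(195575 + 118914\right) \left(23286 - 107714\right) - 102474} = \frac{- \frac{1}{461543} + \left(3 + 34 \cdot 506\right)}{\left(195575 + 118914\right) \left(23286 - 107714\right) - 102474} = \frac{- \frac{1}{461543} + \left(3 + 17204\right)}{314489 \left(-84428\right) - 102474} = \frac{- \frac{1}{461543} + 17207}{-26551677292 - 102474} = \frac{7941770400}{461543 \left(-26551779766\right)} = \frac{7941770400}{461543} \left(- \frac{1}{26551779766}\right) = - \frac{3970885200}{6127394044269469}$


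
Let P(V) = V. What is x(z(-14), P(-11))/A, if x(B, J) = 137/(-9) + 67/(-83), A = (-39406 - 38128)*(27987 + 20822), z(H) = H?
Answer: 5987/1413457341741 ≈ 4.2357e-9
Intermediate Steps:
A = -3784357006 (A = -77534*48809 = -3784357006)
x(B, J) = -11974/747 (x(B, J) = 137*(-⅑) + 67*(-1/83) = -137/9 - 67/83 = -11974/747)
x(z(-14), P(-11))/A = -11974/747/(-3784357006) = -11974/747*(-1/3784357006) = 5987/1413457341741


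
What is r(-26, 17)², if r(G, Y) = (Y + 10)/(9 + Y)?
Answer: 729/676 ≈ 1.0784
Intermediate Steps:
r(G, Y) = (10 + Y)/(9 + Y)
r(-26, 17)² = ((10 + 17)/(9 + 17))² = (27/26)² = 729/676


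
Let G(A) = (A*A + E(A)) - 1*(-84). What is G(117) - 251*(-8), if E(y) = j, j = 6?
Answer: 15787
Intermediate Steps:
E(y) = 6
G(A) = 90 + A² (G(A) = (A*A + 6) - 1*(-84) = (A² + 6) + 84 = (6 + A²) + 84 = 90 + A²)
G(117) - 251*(-8) = (90 + 117²) - 251*(-8) = (90 + 13689) - 1*(-2008) = 13779 + 2008 = 15787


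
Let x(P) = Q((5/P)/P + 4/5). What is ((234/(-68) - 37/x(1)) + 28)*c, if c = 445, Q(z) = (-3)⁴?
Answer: 29537765/2754 ≈ 10725.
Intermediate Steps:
Q(z) = 81
x(P) = 81
((234/(-68) - 37/x(1)) + 28)*c = ((234/(-68) - 37/81) + 28)*445 = ((234*(-1/68) - 37*1/81) + 28)*445 = ((-117/34 - 37/81) + 28)*445 = (-10735/2754 + 28)*445 = (66377/2754)*445 = 29537765/2754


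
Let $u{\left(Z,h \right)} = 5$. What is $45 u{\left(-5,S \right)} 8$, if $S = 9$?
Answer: $1800$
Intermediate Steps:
$45 u{\left(-5,S \right)} 8 = 45 \cdot 5 \cdot 8 = 225 \cdot 8 = 1800$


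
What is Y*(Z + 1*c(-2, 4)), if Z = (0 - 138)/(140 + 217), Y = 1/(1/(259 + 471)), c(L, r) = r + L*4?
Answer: -381060/119 ≈ -3202.2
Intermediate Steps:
c(L, r) = r + 4*L
Y = 730 (Y = 1/(1/730) = 730)
Z = -46/119 (Z = -138/357 = -138*1/357 = -46/119 ≈ -0.38655)
Y*(Z + 1*c(-2, 4)) = 730*(-46/119 + 1*(4 + 4*(-2))) = 730*(-46/119 + 1*(4 - 8)) = 730*(-46/119 + 1*(-4)) = 730*(-46/119 - 4) = 730*(-522/119) = -381060/119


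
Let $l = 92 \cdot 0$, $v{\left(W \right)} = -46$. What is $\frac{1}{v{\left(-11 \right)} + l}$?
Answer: $- \frac{1}{46} \approx -0.021739$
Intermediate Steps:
$l = 0$
$\frac{1}{v{\left(-11 \right)} + l} = \frac{1}{-46 + 0} = \frac{1}{-46} = - \frac{1}{46}$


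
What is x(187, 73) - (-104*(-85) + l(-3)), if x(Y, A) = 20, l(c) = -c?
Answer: -8823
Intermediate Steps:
x(187, 73) - (-104*(-85) + l(-3)) = 20 - (-104*(-85) - 1*(-3)) = 20 - (8840 + 3) = 20 - 1*8843 = 20 - 8843 = -8823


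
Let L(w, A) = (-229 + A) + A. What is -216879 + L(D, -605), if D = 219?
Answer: -218318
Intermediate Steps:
L(w, A) = -229 + 2*A
-216879 + L(D, -605) = -216879 + (-229 + 2*(-605)) = -216879 + (-229 - 1210) = -216879 - 1439 = -218318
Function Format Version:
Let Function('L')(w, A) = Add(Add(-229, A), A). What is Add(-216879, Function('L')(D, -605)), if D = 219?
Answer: -218318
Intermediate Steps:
Function('L')(w, A) = Add(-229, Mul(2, A))
Add(-216879, Function('L')(D, -605)) = Add(-216879, Add(-229, Mul(2, -605))) = Add(-216879, Add(-229, -1210)) = Add(-216879, -1439) = -218318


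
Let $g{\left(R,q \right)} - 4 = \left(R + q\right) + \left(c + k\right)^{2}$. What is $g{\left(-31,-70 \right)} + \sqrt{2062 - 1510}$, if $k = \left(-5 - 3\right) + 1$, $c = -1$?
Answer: $-33 + 2 \sqrt{138} \approx -9.5053$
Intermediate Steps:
$k = -7$ ($k = -8 + 1 = -7$)
$g{\left(R,q \right)} = 68 + R + q$ ($g{\left(R,q \right)} = 4 + \left(\left(R + q\right) + \left(-1 - 7\right)^{2}\right) = 4 + \left(\left(R + q\right) + \left(-8\right)^{2}\right) = 4 + \left(\left(R + q\right) + 64\right) = 4 + \left(64 + R + q\right) = 68 + R + q$)
$g{\left(-31,-70 \right)} + \sqrt{2062 - 1510} = \left(68 - 31 - 70\right) + \sqrt{2062 - 1510} = -33 + \sqrt{552} = -33 + 2 \sqrt{138}$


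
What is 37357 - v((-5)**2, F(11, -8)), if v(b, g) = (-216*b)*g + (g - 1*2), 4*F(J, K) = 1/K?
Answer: 1190089/32 ≈ 37190.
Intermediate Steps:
F(J, K) = 1/(4*K)
v(b, g) = -2 + g - 216*b*g (v(b, g) = -216*b*g + (g - 2) = -216*b*g + (-2 + g) = -2 + g - 216*b*g)
37357 - v((-5)**2, F(11, -8)) = 37357 - (-2 + (1/4)/(-8) - 216*(-5)**2*(1/4)/(-8)) = 37357 - (-2 + (1/4)*(-1/8) - 216*25*(1/4)*(-1/8)) = 37357 - (-2 - 1/32 - 216*25*(-1/32)) = 37357 - (-2 - 1/32 + 675/4) = 37357 - 1*5335/32 = 37357 - 5335/32 = 1190089/32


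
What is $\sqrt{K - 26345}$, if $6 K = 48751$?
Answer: $\frac{7 i \sqrt{13386}}{6} \approx 134.98 i$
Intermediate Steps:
$K = \frac{48751}{6}$ ($K = \frac{1}{6} \cdot 48751 = \frac{48751}{6} \approx 8125.2$)
$\sqrt{K - 26345} = \sqrt{\frac{48751}{6} - 26345} = \sqrt{- \frac{109319}{6}} = \frac{7 i \sqrt{13386}}{6}$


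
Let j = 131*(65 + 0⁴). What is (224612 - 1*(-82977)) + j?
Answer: 316104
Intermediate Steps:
j = 8515 (j = 131*(65 + 0) = 131*65 = 8515)
(224612 - 1*(-82977)) + j = (224612 - 1*(-82977)) + 8515 = (224612 + 82977) + 8515 = 307589 + 8515 = 316104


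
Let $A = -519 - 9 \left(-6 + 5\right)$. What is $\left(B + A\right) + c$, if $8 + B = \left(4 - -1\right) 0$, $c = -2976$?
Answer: $-3494$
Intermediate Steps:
$B = -8$ ($B = -8 + \left(4 - -1\right) 0 = -8 + \left(4 + \left(-7 + 8\right)\right) 0 = -8 + \left(4 + 1\right) 0 = -8 + 5 \cdot 0 = -8 + 0 = -8$)
$A = -510$ ($A = -519 - -9 = -519 + 9 = -510$)
$\left(B + A\right) + c = \left(-8 - 510\right) - 2976 = -518 - 2976 = -3494$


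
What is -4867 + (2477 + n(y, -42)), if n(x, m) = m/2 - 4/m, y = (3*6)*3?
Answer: -50629/21 ≈ -2410.9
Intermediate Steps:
y = 54 (y = 18*3 = 54)
n(x, m) = m/2 - 4/m (n(x, m) = m*(½) - 4/m = m/2 - 4/m)
-4867 + (2477 + n(y, -42)) = -4867 + (2477 + ((½)*(-42) - 4/(-42))) = -4867 + (2477 + (-21 - 4*(-1/42))) = -4867 + (2477 + (-21 + 2/21)) = -4867 + (2477 - 439/21) = -4867 + 51578/21 = -50629/21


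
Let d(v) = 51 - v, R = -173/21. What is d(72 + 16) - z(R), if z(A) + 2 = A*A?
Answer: -45364/441 ≈ -102.87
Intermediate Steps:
R = -173/21 (R = -173*1/21 = -173/21 ≈ -8.2381)
z(A) = -2 + A² (z(A) = -2 + A*A = -2 + A²)
d(72 + 16) - z(R) = (51 - (72 + 16)) - (-2 + (-173/21)²) = (51 - 1*88) - (-2 + 29929/441) = (51 - 88) - 1*29047/441 = -37 - 29047/441 = -45364/441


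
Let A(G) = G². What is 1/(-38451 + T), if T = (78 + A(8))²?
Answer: -1/18287 ≈ -5.4684e-5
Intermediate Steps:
T = 20164 (T = (78 + 8²)² = (78 + 64)² = 142² = 20164)
1/(-38451 + T) = 1/(-38451 + 20164) = 1/(-18287) = -1/18287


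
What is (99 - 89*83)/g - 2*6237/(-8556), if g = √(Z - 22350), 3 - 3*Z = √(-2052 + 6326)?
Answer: 2079/1426 + 7288*I*√3/√(67047 + √4274) ≈ 1.4579 + 48.727*I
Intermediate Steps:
Z = 1 - √4274/3 (Z = 1 - √(-2052 + 6326)/3 = 1 - √4274/3 ≈ -20.792)
g = √(-22349 - √4274/3) (g = √((1 - √4274/3) - 22350) = √(-22349 - √4274/3) ≈ 149.57*I)
(99 - 89*83)/g - 2*6237/(-8556) = (99 - 89*83)/((√(-201141 - 3*√4274)/3)) - 2*6237/(-8556) = (99 - 7387)*(3/√(-201141 - 3*√4274)) - 12474*(-1/8556) = -21864/√(-201141 - 3*√4274) + 2079/1426 = 2079/1426 - 21864/√(-201141 - 3*√4274)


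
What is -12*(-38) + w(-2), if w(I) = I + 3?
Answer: 457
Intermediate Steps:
w(I) = 3 + I
-12*(-38) + w(-2) = -12*(-38) + (3 - 2) = 456 + 1 = 457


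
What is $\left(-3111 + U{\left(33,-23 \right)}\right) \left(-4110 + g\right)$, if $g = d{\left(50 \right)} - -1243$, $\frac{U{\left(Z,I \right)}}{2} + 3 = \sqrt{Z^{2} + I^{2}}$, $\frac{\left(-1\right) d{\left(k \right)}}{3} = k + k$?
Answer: $9871539 - 6334 \sqrt{1618} \approx 9.6168 \cdot 10^{6}$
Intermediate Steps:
$d{\left(k \right)} = - 6 k$ ($d{\left(k \right)} = - 3 \left(k + k\right) = - 3 \cdot 2 k = - 6 k$)
$U{\left(Z,I \right)} = -6 + 2 \sqrt{I^{2} + Z^{2}}$ ($U{\left(Z,I \right)} = -6 + 2 \sqrt{Z^{2} + I^{2}} = -6 + 2 \sqrt{I^{2} + Z^{2}}$)
$g = 943$ ($g = \left(-6\right) 50 - -1243 = -300 + 1243 = 943$)
$\left(-3111 + U{\left(33,-23 \right)}\right) \left(-4110 + g\right) = \left(-3111 - \left(6 - 2 \sqrt{\left(-23\right)^{2} + 33^{2}}\right)\right) \left(-4110 + 943\right) = \left(-3111 - \left(6 - 2 \sqrt{529 + 1089}\right)\right) \left(-3167\right) = \left(-3111 - \left(6 - 2 \sqrt{1618}\right)\right) \left(-3167\right) = \left(-3117 + 2 \sqrt{1618}\right) \left(-3167\right) = 9871539 - 6334 \sqrt{1618}$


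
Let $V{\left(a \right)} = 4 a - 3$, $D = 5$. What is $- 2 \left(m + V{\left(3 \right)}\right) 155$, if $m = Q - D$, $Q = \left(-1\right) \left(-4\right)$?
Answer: $-2480$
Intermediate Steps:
$Q = 4$
$V{\left(a \right)} = -3 + 4 a$
$m = -1$ ($m = 4 - 5 = -1$)
$- 2 \left(m + V{\left(3 \right)}\right) 155 = - 2 \left(-1 + \left(-3 + 4 \cdot 3\right)\right) 155 = - 2 \left(-1 + \left(-3 + 12\right)\right) 155 = - 2 \left(-1 + 9\right) 155 = \left(-2\right) 8 \cdot 155 = \left(-16\right) 155 = -2480$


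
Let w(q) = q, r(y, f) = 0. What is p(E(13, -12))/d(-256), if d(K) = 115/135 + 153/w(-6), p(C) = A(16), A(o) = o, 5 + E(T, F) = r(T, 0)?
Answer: -864/1331 ≈ -0.64914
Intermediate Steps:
E(T, F) = -5 (E(T, F) = -5 + 0 = -5)
p(C) = 16
d(K) = -1331/54 (d(K) = 115/135 + 153/(-6) = 115*(1/135) + 153*(-1/6) = 23/27 - 51/2 = -1331/54)
p(E(13, -12))/d(-256) = 16/(-1331/54) = 16*(-54/1331) = -864/1331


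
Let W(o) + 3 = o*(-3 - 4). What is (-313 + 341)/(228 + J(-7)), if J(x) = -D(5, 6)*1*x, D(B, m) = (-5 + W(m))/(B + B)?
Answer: 28/193 ≈ 0.14508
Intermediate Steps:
W(o) = -3 - 7*o (W(o) = -3 + o*(-3 - 4) = -3 + o*(-7) = -3 - 7*o)
D(B, m) = (-8 - 7*m)/(2*B) (D(B, m) = (-5 + (-3 - 7*m))/(B + B) = (-8 - 7*m)/((2*B)) = (-8 - 7*m)*(1/(2*B)) = (-8 - 7*m)/(2*B))
J(x) = 5*x (J(x) = -((½)*(-8 - 7*6)/5)*1*x = -((½)*(⅕)*(-8 - 42))*1*x = -((½)*(⅕)*(-50))*1*x = -(-5*1)*x = -(-5)*x = 5*x)
(-313 + 341)/(228 + J(-7)) = (-313 + 341)/(228 + 5*(-7)) = 28/(228 - 35) = 28/193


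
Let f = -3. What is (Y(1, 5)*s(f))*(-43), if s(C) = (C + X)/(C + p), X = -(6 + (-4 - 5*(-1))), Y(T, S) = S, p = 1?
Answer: -1075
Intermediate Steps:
X = -7 (X = -(6 + (-4 + 5)) = -(6 + 1) = -1*7 = -7)
s(C) = (-7 + C)/(1 + C) (s(C) = (C - 7)/(C + 1) = (-7 + C)/(1 + C))
(Y(1, 5)*s(f))*(-43) = (5*((-7 - 3)/(1 - 3)))*(-43) = (5*(-10/(-2)))*(-43) = (5*(-1/2*(-10)))*(-43) = (5*5)*(-43) = 25*(-43) = -1075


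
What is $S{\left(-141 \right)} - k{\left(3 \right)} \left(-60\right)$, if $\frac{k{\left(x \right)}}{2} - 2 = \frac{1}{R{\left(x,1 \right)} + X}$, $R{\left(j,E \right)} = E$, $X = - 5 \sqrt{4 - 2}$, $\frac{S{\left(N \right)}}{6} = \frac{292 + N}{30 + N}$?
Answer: $\frac{415882}{1813} - \frac{600 \sqrt{2}}{49} \approx 212.07$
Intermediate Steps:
$S{\left(N \right)} = \frac{6 \left(292 + N\right)}{30 + N}$ ($S{\left(N \right)} = 6 \frac{292 + N}{30 + N} = \frac{6 \left(292 + N\right)}{30 + N}$)
$X = - 5 \sqrt{2} \approx -7.0711$
$k{\left(x \right)} = 4 + \frac{2}{1 - 5 \sqrt{2}}$
$S{\left(-141 \right)} - k{\left(3 \right)} \left(-60\right) = \frac{6 \left(292 - 141\right)}{30 - 141} - \left(\frac{194}{49} - \frac{10 \sqrt{2}}{49}\right) \left(-60\right) = 6 \frac{1}{-111} \cdot 151 - \left(- \frac{11640}{49} + \frac{600 \sqrt{2}}{49}\right) = 6 \left(- \frac{1}{111}\right) 151 + \left(\frac{11640}{49} - \frac{600 \sqrt{2}}{49}\right) = - \frac{302}{37} + \left(\frac{11640}{49} - \frac{600 \sqrt{2}}{49}\right) = \frac{415882}{1813} - \frac{600 \sqrt{2}}{49}$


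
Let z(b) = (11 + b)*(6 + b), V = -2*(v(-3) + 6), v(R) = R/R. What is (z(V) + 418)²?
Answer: 195364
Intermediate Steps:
v(R) = 1
V = -14 (V = -2*(1 + 6) = -2*7 = -14)
z(b) = (6 + b)*(11 + b)
(z(V) + 418)² = ((66 + (-14)² + 17*(-14)) + 418)² = ((66 + 196 - 238) + 418)² = (24 + 418)² = 442² = 195364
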